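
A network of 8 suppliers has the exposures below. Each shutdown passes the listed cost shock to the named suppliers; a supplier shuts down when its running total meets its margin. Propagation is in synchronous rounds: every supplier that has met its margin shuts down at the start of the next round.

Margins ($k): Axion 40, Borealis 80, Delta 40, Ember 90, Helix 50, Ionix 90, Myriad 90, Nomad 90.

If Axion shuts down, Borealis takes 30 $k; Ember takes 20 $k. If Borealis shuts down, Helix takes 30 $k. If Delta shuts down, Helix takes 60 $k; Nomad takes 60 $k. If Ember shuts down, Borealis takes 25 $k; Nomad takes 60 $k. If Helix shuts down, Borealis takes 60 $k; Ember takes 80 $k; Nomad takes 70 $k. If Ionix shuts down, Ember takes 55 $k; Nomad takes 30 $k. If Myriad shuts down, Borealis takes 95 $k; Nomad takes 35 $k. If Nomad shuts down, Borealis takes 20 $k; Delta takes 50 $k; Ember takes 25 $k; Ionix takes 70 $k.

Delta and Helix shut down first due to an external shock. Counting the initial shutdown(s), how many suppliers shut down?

5

Round 1 — Delta, Helix shut down (initial).
  Borealis: +60 → 60 < 80
  Ember: +80 → 80 < 90
  Nomad: +60+70 → 130 ≥ 90
Round 2 — Nomad shuts down.
  Borealis: +20 → 80 ≥ 80
  Ember: +25 → 105 ≥ 90
  Ionix: +70 → 70 < 90
Round 3 — Borealis, Ember shut down.
No further shutdowns.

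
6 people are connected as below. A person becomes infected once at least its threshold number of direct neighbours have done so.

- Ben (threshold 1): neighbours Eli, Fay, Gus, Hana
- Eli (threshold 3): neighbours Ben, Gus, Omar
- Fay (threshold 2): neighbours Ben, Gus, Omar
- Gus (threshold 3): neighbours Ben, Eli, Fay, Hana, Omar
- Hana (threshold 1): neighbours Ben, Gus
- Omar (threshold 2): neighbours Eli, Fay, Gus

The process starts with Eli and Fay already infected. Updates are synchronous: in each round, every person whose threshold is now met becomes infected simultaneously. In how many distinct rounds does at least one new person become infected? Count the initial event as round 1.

3

Round 1 — Eli, Fay become infected (initial).
Round 2 — checking thresholds:
  Ben: 2 of 4 neighbours ≥ 1, becomes infected.
  Gus: 2 of 5 neighbours < 3, below threshold.
  Omar: 2 of 3 neighbours ≥ 2, becomes infected.
Round 3 — checking thresholds:
  Gus: 4 of 5 neighbours ≥ 3, becomes infected.
  Hana: 1 of 2 neighbours ≥ 1, becomes infected.
Round 4 — no new infections; cascade stops.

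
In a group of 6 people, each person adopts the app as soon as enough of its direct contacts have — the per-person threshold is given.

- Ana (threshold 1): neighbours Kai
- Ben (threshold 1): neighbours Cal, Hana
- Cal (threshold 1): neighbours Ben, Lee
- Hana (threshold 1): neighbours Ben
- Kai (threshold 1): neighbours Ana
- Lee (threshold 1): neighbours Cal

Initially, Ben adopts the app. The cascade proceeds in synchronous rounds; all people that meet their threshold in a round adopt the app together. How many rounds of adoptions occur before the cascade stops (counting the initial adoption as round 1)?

Round 1 — Ben adopts the app (initial).
Round 2 — checking thresholds:
  Cal: 1 of 2 neighbours ≥ 1, adopts the app.
  Hana: 1 of 1 neighbours ≥ 1, adopts the app.
Round 3 — checking thresholds:
  Lee: 1 of 1 neighbours ≥ 1, adopts the app.
Round 4 — no new adoptions; cascade stops.

3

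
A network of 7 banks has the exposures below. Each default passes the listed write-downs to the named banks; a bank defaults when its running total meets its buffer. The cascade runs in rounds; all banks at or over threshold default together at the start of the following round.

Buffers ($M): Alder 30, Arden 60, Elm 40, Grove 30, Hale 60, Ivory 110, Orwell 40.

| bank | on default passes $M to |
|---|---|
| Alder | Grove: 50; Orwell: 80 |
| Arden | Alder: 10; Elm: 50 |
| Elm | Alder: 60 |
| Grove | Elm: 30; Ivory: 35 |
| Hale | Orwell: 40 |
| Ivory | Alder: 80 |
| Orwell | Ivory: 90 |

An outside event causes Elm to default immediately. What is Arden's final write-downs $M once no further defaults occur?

Round 1 — Elm defaults (initial).
  Alder: +60 → 60 ≥ 30
Round 2 — Alder defaults.
  Grove: +50 → 50 ≥ 30
  Orwell: +80 → 80 ≥ 40
Round 3 — Grove, Orwell default.
  Ivory: +35+90 → 125 ≥ 110
Round 4 — Ivory defaults.
No further defaults.

0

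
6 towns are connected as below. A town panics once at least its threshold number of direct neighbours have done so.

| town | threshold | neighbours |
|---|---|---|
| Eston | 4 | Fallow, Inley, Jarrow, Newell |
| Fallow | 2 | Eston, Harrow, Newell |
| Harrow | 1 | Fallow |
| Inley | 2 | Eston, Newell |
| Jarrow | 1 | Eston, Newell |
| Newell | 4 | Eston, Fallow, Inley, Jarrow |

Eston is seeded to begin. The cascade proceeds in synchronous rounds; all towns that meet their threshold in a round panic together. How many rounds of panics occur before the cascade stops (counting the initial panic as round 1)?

2

Round 1 — Eston panics (initial).
Round 2 — checking thresholds:
  Fallow: 1 of 3 neighbours < 2, not yet.
  Inley: 1 of 2 neighbours < 2, not yet.
  Jarrow: 1 of 2 neighbours ≥ 1, panics.
  Newell: 1 of 4 neighbours < 4, not yet.
Round 3 — no new panics; cascade stops.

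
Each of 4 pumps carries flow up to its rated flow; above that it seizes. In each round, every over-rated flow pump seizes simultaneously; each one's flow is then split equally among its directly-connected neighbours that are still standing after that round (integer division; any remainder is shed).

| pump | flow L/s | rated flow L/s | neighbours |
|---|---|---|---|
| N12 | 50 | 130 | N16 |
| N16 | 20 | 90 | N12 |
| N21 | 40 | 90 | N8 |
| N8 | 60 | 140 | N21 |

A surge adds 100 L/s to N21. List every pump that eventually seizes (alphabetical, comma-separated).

Round 1 — N21 at 140 > 90. N21 seizes.
  N21 sheds 140 L/s to N8: 140 each.
    N8: 60+140 = 200 > 140
Round 2 — N8 seizes.
  N8 sheds 200 L/s: no online neighbours, lost.
No further seizures.

N21, N8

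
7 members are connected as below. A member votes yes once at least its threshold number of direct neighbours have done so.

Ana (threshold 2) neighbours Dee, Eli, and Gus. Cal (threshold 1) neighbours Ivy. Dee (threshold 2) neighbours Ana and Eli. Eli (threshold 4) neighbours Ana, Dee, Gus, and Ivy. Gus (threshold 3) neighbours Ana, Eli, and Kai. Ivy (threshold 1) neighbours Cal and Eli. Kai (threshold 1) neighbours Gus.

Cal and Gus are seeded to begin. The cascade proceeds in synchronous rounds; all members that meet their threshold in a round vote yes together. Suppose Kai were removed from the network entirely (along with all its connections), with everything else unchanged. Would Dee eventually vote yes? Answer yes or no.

With Kai removed:
Round 1 — Cal, Gus vote yes (initial).
Round 2 — checking thresholds:
  Ana: 1 of 3 neighbours < 2, not yet.
  Eli: 1 of 4 neighbours < 4, not yet.
  Ivy: 1 of 2 neighbours ≥ 1, votes yes.
Round 3 — no new yes votes; cascade stops.

no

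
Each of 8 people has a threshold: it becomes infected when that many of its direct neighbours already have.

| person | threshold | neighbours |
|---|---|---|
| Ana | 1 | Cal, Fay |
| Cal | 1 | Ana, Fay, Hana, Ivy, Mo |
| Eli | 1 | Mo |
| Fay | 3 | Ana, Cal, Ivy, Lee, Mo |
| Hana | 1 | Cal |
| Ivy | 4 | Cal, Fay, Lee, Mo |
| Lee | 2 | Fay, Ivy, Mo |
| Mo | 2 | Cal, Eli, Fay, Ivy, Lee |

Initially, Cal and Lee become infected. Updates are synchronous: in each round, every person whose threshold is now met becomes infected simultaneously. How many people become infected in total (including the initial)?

8

Round 1 — Cal, Lee become infected (initial).
Round 2 — checking thresholds:
  Ana: 1 of 2 neighbours ≥ 1, becomes infected.
  Fay: 2 of 5 neighbours < 3, below threshold.
  Hana: 1 of 1 neighbours ≥ 1, becomes infected.
  Ivy: 2 of 4 neighbours < 4, below threshold.
  Mo: 2 of 5 neighbours ≥ 2, becomes infected.
Round 3 — checking thresholds:
  Eli: 1 of 1 neighbours ≥ 1, becomes infected.
  Fay: 4 of 5 neighbours ≥ 3, becomes infected.
  Ivy: 3 of 4 neighbours < 4, below threshold.
Round 4 — checking thresholds:
  Ivy: 4 of 4 neighbours ≥ 4, becomes infected.
Round 5 — no new infections; cascade stops.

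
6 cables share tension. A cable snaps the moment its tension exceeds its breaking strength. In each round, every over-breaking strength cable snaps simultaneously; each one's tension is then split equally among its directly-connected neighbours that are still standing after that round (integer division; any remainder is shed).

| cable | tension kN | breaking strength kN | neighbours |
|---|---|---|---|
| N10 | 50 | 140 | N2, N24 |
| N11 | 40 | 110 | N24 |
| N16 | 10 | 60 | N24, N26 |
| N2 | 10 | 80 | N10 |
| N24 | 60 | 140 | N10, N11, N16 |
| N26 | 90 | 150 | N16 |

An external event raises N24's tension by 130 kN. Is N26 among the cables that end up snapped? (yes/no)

yes

Round 1 — N24 at 190 > 140. N24 snaps.
  N24 sheds 190 kN to N10, N11, N16: 63 each (1 lost).
    N10: 50+63 = 113 ≤ 140
    N11: 40+63 = 103 ≤ 110
    N16: 10+63 = 73 > 60
Round 2 — N16 snaps.
  N16 sheds 73 kN to N26: 73 each.
    N26: 90+73 = 163 > 150
Round 3 — N26 snaps.
  N26 sheds 163 kN: no online neighbours, lost.
No further breaks.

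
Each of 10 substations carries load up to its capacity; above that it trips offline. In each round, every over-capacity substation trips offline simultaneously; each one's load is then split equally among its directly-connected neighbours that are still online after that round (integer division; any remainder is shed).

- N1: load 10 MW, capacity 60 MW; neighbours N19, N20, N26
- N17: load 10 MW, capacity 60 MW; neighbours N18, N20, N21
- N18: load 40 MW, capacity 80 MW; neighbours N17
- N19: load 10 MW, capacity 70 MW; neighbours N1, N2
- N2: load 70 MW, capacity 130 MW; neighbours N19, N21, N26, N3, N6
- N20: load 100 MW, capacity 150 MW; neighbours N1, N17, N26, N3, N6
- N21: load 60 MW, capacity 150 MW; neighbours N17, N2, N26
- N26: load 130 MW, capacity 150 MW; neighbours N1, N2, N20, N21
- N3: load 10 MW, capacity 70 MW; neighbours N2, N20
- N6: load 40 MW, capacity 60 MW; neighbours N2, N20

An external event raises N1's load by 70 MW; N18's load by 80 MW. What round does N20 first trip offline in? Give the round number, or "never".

Round 1 — N1 at 80 > 60; N18 at 120 > 80. N1, N18 trip offline.
  N1 sheds 80 MW to N19, N20, N26: 26 each (2 lost).
    N19: 10+26 = 36 ≤ 70
    N20: 100+26 = 126 ≤ 150
    N26: 130+26 = 156 > 150
  N18 sheds 120 MW to N17: 120 each.
    N17: 10+120 = 130 > 60
Round 2 — N17, N26 trip offline.
  N17 sheds 130 MW to N20, N21: 65 each.
    N20: 126+65 = 191 > 150
    N21: 60+65 = 125 ≤ 150
  N26 sheds 156 MW to N2, N20, N21: 52 each.
    N2: 70+52 = 122 ≤ 130
    N20: 191+52 = 243 > 150
    N21: 125+52 = 177 > 150
Round 3 — N20, N21 trip offline.
  N20 sheds 243 MW to N3, N6: 121 each (1 lost).
    N3: 10+121 = 131 > 70
    N6: 40+121 = 161 > 60
  N21 sheds 177 MW to N2: 177 each.
    N2: 122+177 = 299 > 130
Round 4 — N2, N3, N6 trip offline.
  N2 sheds 299 MW to N19: 299 each.
    N19: 36+299 = 335 > 70
  N3 sheds 131 MW: no online neighbours, lost.
  N6 sheds 161 MW: no online neighbours, lost.
Round 5 — N19 trips offline.
  N19 sheds 335 MW: no online neighbours, lost.
No further trips.

3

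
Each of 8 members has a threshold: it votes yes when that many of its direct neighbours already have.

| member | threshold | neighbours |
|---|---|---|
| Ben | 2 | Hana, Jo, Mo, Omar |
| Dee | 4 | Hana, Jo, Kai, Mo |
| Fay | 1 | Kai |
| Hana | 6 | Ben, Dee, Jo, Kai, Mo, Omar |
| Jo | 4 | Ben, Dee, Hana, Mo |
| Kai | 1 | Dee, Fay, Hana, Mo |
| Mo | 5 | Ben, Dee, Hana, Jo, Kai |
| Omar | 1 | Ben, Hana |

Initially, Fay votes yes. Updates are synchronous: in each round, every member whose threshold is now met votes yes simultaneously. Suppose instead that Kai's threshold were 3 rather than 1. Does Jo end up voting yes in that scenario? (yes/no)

no

With Kai's threshold at 3:
Round 1 — Fay votes yes (initial).
Round 2 — no new yes votes; cascade stops.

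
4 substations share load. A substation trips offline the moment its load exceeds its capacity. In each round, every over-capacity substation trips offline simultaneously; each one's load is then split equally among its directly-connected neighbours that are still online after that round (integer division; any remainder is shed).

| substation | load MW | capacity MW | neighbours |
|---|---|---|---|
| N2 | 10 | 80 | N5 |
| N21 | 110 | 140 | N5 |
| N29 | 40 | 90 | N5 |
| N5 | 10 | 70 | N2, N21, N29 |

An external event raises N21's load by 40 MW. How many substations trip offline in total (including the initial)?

Round 1 — N21 at 150 > 140. N21 trips offline.
  N21 sheds 150 MW to N5: 150 each.
    N5: 10+150 = 160 > 70
Round 2 — N5 trips offline.
  N5 sheds 160 MW to N2, N29: 80 each.
    N2: 10+80 = 90 > 80
    N29: 40+80 = 120 > 90
Round 3 — N2, N29 trip offline.
  N2 sheds 90 MW: no online neighbours, lost.
  N29 sheds 120 MW: no online neighbours, lost.
No further trips.

4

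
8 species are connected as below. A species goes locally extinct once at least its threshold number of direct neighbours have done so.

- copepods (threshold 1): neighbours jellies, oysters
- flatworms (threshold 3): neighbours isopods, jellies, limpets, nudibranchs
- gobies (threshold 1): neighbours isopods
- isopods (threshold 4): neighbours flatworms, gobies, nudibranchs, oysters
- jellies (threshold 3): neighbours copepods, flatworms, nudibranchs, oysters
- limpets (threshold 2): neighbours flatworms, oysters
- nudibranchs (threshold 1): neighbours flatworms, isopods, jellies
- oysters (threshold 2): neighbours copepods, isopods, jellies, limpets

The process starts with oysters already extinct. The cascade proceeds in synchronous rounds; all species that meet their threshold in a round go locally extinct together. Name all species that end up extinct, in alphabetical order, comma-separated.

Round 1 — oysters goes locally extinct (initial).
Round 2 — checking thresholds:
  copepods: 1 of 2 neighbours ≥ 1, goes locally extinct.
  isopods: 1 of 4 neighbours < 4, not yet.
  jellies: 1 of 4 neighbours < 3, not yet.
  limpets: 1 of 2 neighbours < 2, not yet.
Round 3 — no new extinctions; cascade stops.

copepods, oysters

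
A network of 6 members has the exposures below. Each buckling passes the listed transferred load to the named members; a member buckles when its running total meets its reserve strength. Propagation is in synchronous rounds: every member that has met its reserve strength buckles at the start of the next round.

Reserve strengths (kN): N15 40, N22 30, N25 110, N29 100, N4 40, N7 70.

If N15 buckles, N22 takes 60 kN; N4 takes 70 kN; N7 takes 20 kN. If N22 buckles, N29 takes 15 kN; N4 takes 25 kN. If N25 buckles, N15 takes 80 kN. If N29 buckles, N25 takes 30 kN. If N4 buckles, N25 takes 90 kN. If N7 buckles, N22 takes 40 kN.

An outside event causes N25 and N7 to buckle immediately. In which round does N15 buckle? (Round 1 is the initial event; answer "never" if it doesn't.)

Round 1 — N25, N7 buckle (initial).
  N15: +80 → 80 ≥ 40
  N22: +40 → 40 ≥ 30
Round 2 — N15, N22 buckle.
  N29: +15 → 15 < 100
  N4: +70+25 → 95 ≥ 40
Round 3 — N4 buckles.
No further bucklings.

2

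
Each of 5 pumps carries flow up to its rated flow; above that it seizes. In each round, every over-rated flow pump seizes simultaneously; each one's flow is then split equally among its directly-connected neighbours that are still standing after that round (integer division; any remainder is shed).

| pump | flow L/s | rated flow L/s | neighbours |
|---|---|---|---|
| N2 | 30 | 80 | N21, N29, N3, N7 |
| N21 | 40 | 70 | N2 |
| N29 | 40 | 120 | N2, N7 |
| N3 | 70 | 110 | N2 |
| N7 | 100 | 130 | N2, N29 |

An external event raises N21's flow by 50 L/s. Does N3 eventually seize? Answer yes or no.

no

Round 1 — N21 at 90 > 70. N21 seizes.
  N21 sheds 90 L/s to N2: 90 each.
    N2: 30+90 = 120 > 80
Round 2 — N2 seizes.
  N2 sheds 120 L/s to N29, N3, N7: 40 each.
    N29: 40+40 = 80 ≤ 120
    N3: 70+40 = 110 ≤ 110
    N7: 100+40 = 140 > 130
Round 3 — N7 seizes.
  N7 sheds 140 L/s to N29: 140 each.
    N29: 80+140 = 220 > 120
Round 4 — N29 seizes.
  N29 sheds 220 L/s: no online neighbours, lost.
No further seizures.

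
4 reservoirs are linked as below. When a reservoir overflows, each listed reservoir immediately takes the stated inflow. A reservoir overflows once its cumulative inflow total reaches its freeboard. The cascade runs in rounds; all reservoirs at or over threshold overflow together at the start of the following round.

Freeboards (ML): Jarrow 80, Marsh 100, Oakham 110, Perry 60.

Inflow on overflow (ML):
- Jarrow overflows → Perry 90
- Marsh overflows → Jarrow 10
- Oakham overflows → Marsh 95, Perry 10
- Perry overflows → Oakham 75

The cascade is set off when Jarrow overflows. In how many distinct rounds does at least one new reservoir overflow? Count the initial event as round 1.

Round 1 — Jarrow overflows (initial).
  Perry: +90 → 90 ≥ 60
Round 2 — Perry overflows.
  Oakham: +75 → 75 < 110
No further overflows.

2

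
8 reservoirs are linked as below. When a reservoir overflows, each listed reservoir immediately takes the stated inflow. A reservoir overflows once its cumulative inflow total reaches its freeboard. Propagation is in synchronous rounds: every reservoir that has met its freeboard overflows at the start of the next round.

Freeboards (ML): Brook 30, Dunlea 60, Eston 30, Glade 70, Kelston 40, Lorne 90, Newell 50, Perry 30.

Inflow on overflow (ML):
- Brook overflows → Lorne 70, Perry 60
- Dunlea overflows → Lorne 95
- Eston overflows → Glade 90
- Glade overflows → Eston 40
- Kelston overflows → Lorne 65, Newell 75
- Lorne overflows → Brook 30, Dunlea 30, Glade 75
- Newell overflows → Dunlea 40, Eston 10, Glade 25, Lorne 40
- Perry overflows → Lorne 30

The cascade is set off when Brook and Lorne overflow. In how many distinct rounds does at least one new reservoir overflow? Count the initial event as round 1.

3

Round 1 — Brook, Lorne overflow (initial).
  Dunlea: +30 → 30 < 60
  Glade: +75 → 75 ≥ 70
  Perry: +60 → 60 ≥ 30
Round 2 — Glade, Perry overflow.
  Eston: +40 → 40 ≥ 30
Round 3 — Eston overflows.
No further overflows.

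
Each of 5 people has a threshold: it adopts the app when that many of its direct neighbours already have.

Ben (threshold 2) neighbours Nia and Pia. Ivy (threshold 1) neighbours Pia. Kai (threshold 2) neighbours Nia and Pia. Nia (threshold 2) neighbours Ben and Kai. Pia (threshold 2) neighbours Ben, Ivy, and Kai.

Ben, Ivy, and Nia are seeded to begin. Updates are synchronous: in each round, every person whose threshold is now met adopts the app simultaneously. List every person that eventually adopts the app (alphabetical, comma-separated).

Ben, Ivy, Kai, Nia, Pia

Round 1 — Ben, Ivy, Nia adopt the app (initial).
Round 2 — checking thresholds:
  Kai: 1 of 2 neighbours < 2, not yet.
  Pia: 2 of 3 neighbours ≥ 2, adopts the app.
Round 3 — checking thresholds:
  Kai: 2 of 2 neighbours ≥ 2, adopts the app.
Round 4 — no new adoptions; cascade stops.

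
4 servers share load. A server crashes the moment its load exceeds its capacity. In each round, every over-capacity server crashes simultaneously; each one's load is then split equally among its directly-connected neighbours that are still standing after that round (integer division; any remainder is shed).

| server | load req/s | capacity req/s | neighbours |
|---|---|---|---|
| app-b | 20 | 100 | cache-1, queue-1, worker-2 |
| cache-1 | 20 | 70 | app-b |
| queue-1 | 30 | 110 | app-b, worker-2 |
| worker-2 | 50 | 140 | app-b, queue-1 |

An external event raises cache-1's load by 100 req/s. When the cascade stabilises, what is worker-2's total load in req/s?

Round 1 — cache-1 at 120 > 70. cache-1 crashes.
  cache-1 sheds 120 req/s to app-b: 120 each.
    app-b: 20+120 = 140 > 100
Round 2 — app-b crashes.
  app-b sheds 140 req/s to queue-1, worker-2: 70 each.
    queue-1: 30+70 = 100 ≤ 110
    worker-2: 50+70 = 120 ≤ 140
No further crashes.

120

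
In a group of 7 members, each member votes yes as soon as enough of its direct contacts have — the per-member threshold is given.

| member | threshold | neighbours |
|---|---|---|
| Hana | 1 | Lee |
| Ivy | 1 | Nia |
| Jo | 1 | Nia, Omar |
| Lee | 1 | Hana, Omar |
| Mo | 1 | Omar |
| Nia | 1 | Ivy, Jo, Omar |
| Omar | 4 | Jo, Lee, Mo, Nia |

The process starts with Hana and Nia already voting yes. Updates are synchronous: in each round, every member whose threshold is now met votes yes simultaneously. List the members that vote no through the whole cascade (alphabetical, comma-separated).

Round 1 — Hana, Nia vote yes (initial).
Round 2 — checking thresholds:
  Ivy: 1 of 1 neighbours ≥ 1, votes yes.
  Jo: 1 of 2 neighbours ≥ 1, votes yes.
  Lee: 1 of 2 neighbours ≥ 1, votes yes.
  Omar: 1 of 4 neighbours < 4, not yet.
Round 3 — no new yes votes; cascade stops.

Mo, Omar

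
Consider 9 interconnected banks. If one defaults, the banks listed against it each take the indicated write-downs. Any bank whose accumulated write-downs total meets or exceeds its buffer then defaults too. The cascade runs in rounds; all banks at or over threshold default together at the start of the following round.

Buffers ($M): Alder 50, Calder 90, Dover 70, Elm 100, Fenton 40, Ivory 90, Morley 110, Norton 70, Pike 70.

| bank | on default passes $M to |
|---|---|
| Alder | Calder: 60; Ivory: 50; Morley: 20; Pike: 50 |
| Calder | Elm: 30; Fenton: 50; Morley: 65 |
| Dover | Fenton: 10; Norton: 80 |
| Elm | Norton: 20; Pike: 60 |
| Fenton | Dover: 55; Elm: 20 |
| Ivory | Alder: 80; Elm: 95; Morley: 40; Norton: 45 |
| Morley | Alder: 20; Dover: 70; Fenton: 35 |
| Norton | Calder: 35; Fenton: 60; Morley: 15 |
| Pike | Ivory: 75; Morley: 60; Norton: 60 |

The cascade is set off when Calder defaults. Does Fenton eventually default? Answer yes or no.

yes

Round 1 — Calder defaults (initial).
  Elm: +30 → 30 < 100
  Fenton: +50 → 50 ≥ 40
  Morley: +65 → 65 < 110
Round 2 — Fenton defaults.
  Dover: +55 → 55 < 70
  Elm: +20 → 50 < 100
No further defaults.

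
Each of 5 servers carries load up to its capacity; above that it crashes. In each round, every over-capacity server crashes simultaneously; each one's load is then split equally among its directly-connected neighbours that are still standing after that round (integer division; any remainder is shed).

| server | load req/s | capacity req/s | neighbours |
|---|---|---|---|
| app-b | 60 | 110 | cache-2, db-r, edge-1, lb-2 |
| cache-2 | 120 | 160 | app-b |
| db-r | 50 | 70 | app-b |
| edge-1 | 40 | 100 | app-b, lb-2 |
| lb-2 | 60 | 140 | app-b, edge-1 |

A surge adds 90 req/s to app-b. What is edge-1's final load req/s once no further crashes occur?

77

Round 1 — app-b at 150 > 110. app-b crashes.
  app-b sheds 150 req/s to cache-2, db-r, edge-1, lb-2: 37 each (2 lost).
    cache-2: 120+37 = 157 ≤ 160
    db-r: 50+37 = 87 > 70
    edge-1: 40+37 = 77 ≤ 100
    lb-2: 60+37 = 97 ≤ 140
Round 2 — db-r crashes.
  db-r sheds 87 req/s: no online neighbours, lost.
No further crashes.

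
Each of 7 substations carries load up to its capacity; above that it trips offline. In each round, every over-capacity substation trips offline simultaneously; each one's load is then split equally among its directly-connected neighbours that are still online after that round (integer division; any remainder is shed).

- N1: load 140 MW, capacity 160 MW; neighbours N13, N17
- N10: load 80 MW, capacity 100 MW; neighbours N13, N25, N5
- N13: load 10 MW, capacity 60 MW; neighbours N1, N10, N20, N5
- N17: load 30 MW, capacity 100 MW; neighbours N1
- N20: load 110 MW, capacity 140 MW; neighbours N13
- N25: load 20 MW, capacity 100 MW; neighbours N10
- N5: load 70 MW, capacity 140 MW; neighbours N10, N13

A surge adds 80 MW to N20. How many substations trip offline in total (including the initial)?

6

Round 1 — N20 at 190 > 140. N20 trips offline.
  N20 sheds 190 MW to N13: 190 each.
    N13: 10+190 = 200 > 60
Round 2 — N13 trips offline.
  N13 sheds 200 MW to N1, N10, N5: 66 each (2 lost).
    N1: 140+66 = 206 > 160
    N10: 80+66 = 146 > 100
    N5: 70+66 = 136 ≤ 140
Round 3 — N1, N10 trip offline.
  N1 sheds 206 MW to N17: 206 each.
    N17: 30+206 = 236 > 100
  N10 sheds 146 MW to N25, N5: 73 each.
    N25: 20+73 = 93 ≤ 100
    N5: 136+73 = 209 > 140
Round 4 — N17, N5 trip offline.
  N17 sheds 236 MW: no online neighbours, lost.
  N5 sheds 209 MW: no online neighbours, lost.
No further trips.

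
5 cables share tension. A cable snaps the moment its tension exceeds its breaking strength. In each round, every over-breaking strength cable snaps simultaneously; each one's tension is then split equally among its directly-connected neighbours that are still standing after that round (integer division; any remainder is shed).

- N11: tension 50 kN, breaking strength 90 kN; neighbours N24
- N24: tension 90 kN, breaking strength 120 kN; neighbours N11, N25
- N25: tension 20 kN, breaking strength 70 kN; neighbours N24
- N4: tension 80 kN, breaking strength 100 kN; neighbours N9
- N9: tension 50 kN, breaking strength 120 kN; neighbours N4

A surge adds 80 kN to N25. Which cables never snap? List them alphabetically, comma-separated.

Round 1 — N25 at 100 > 70. N25 snaps.
  N25 sheds 100 kN to N24: 100 each.
    N24: 90+100 = 190 > 120
Round 2 — N24 snaps.
  N24 sheds 190 kN to N11: 190 each.
    N11: 50+190 = 240 > 90
Round 3 — N11 snaps.
  N11 sheds 240 kN: no online neighbours, lost.
No further breaks.

N4, N9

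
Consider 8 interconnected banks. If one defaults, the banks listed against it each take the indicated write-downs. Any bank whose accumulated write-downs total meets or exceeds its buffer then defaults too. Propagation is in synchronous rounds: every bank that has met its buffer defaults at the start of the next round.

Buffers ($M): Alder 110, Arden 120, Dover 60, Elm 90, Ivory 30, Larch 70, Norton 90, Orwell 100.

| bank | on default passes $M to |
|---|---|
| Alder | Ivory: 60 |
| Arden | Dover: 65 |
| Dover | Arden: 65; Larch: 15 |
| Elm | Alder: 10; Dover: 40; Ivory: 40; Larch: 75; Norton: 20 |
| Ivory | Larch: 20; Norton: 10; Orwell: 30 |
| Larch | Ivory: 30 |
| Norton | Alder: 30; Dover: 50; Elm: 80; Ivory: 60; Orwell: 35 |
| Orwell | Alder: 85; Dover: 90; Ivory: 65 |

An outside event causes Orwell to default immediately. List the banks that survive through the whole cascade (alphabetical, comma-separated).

Round 1 — Orwell defaults (initial).
  Alder: +85 → 85 < 110
  Dover: +90 → 90 ≥ 60
  Ivory: +65 → 65 ≥ 30
Round 2 — Dover, Ivory default.
  Arden: +65 → 65 < 120
  Larch: +15+20 → 35 < 70
  Norton: +10 → 10 < 90
No further defaults.

Alder, Arden, Elm, Larch, Norton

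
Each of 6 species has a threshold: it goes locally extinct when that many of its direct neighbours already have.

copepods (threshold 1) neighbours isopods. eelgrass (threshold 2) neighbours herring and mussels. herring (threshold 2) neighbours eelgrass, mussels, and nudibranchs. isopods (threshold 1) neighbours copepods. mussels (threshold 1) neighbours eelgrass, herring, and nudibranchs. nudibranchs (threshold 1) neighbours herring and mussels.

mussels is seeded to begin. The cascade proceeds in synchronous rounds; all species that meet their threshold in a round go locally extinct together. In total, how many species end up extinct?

Round 1 — mussels goes locally extinct (initial).
Round 2 — checking thresholds:
  eelgrass: 1 of 2 neighbours < 2, holds.
  herring: 1 of 3 neighbours < 2, holds.
  nudibranchs: 1 of 2 neighbours ≥ 1, goes locally extinct.
Round 3 — checking thresholds:
  eelgrass: 1 of 2 neighbours < 2, holds.
  herring: 2 of 3 neighbours ≥ 2, goes locally extinct.
Round 4 — checking thresholds:
  eelgrass: 2 of 2 neighbours ≥ 2, goes locally extinct.
Round 5 — no new extinctions; cascade stops.

4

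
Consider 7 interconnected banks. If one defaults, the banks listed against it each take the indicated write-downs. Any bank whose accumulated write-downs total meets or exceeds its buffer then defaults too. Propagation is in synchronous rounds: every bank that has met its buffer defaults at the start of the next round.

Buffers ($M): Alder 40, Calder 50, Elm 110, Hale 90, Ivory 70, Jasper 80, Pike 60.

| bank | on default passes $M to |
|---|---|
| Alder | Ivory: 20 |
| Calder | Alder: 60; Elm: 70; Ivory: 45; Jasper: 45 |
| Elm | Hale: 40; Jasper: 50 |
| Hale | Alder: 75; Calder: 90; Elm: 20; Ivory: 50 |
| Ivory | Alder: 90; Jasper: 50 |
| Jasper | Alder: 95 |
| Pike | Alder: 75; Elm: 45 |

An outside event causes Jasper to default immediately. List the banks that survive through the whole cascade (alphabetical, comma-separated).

Calder, Elm, Hale, Ivory, Pike

Round 1 — Jasper defaults (initial).
  Alder: +95 → 95 ≥ 40
Round 2 — Alder defaults.
  Ivory: +20 → 20 < 70
No further defaults.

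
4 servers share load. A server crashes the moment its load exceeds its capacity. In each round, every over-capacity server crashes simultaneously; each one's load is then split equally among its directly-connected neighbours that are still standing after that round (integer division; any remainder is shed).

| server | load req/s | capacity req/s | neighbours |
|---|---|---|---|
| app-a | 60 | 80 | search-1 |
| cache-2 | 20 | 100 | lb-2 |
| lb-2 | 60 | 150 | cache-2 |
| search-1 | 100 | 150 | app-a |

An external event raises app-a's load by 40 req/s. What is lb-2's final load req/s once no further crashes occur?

60

Round 1 — app-a at 100 > 80. app-a crashes.
  app-a sheds 100 req/s to search-1: 100 each.
    search-1: 100+100 = 200 > 150
Round 2 — search-1 crashes.
  search-1 sheds 200 req/s: no online neighbours, lost.
No further crashes.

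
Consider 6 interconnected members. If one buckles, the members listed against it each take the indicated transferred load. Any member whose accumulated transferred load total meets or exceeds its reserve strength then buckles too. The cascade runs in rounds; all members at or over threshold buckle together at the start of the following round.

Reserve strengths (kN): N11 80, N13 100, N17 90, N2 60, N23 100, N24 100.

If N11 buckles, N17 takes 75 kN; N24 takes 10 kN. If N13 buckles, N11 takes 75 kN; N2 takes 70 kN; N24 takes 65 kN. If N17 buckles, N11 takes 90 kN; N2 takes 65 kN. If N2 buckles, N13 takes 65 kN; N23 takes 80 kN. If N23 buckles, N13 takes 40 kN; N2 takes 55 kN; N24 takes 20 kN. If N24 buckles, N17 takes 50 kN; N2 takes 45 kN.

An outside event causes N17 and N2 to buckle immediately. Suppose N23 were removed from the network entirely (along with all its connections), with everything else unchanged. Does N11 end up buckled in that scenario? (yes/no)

yes

With N23 removed:
Round 1 — N17, N2 buckle (initial).
  N11: +90 → 90 ≥ 80
  N13: +65 → 65 < 100
Round 2 — N11 buckles.
  N24: +10 → 10 < 100
No further bucklings.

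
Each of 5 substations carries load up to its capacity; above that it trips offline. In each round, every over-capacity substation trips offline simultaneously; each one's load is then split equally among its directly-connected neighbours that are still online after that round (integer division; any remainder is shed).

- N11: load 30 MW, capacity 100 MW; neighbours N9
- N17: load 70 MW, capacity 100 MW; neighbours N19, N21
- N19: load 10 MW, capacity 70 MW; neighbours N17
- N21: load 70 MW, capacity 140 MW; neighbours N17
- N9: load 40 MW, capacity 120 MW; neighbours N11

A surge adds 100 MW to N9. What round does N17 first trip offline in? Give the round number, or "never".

never

Round 1 — N9 at 140 > 120. N9 trips offline.
  N9 sheds 140 MW to N11: 140 each.
    N11: 30+140 = 170 > 100
Round 2 — N11 trips offline.
  N11 sheds 170 MW: no online neighbours, lost.
No further trips.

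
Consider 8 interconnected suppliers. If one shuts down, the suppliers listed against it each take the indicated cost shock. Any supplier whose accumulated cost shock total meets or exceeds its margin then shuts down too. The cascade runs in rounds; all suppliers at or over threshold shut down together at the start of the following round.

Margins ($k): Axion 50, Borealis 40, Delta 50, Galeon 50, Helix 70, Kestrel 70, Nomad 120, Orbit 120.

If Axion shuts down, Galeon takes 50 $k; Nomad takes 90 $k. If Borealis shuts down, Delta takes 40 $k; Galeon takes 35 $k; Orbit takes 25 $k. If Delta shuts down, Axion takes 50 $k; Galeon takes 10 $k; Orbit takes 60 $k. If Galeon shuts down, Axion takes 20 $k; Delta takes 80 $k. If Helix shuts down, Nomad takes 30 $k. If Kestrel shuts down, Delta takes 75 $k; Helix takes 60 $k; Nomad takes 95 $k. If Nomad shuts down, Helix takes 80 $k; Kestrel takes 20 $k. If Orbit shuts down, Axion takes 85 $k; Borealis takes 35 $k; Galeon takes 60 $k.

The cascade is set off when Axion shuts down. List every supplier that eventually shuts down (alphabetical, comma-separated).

Round 1 — Axion shuts down (initial).
  Galeon: +50 → 50 ≥ 50
  Nomad: +90 → 90 < 120
Round 2 — Galeon shuts down.
  Delta: +80 → 80 ≥ 50
Round 3 — Delta shuts down.
  Orbit: +60 → 60 < 120
No further shutdowns.

Axion, Delta, Galeon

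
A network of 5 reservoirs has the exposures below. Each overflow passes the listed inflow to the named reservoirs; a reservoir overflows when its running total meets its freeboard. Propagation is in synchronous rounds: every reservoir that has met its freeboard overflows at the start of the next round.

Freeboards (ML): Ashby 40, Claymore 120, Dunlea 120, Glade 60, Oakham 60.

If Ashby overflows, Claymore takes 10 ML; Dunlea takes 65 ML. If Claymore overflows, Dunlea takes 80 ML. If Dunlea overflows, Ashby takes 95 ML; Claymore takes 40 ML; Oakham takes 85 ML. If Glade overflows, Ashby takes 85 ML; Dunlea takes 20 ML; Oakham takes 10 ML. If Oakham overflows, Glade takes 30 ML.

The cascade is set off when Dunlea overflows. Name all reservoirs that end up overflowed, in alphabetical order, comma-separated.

Ashby, Dunlea, Oakham

Round 1 — Dunlea overflows (initial).
  Ashby: +95 → 95 ≥ 40
  Claymore: +40 → 40 < 120
  Oakham: +85 → 85 ≥ 60
Round 2 — Ashby, Oakham overflow.
  Claymore: +10 → 50 < 120
  Glade: +30 → 30 < 60
No further overflows.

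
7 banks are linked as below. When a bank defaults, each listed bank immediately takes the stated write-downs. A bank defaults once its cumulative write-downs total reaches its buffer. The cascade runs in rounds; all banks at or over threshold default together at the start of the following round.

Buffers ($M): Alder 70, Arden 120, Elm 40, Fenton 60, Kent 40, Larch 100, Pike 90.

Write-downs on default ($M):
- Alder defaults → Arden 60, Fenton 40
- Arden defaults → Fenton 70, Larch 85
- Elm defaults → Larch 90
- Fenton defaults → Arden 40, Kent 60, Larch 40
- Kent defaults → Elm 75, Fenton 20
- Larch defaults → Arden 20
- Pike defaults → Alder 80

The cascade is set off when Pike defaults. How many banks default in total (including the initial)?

Round 1 — Pike defaults (initial).
  Alder: +80 → 80 ≥ 70
Round 2 — Alder defaults.
  Arden: +60 → 60 < 120
  Fenton: +40 → 40 < 60
No further defaults.

2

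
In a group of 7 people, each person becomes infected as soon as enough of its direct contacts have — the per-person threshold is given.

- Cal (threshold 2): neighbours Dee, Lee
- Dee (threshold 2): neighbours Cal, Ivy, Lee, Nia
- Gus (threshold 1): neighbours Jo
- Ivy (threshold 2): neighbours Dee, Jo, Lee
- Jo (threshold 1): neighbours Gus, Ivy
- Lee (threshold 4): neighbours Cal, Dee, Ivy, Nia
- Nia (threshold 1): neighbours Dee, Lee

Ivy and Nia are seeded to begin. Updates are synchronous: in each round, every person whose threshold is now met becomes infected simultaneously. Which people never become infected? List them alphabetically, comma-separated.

Cal, Lee

Round 1 — Ivy, Nia become infected (initial).
Round 2 — checking thresholds:
  Dee: 2 of 4 neighbours ≥ 2, becomes infected.
  Jo: 1 of 2 neighbours ≥ 1, becomes infected.
  Lee: 2 of 4 neighbours < 4, below threshold.
Round 3 — checking thresholds:
  Cal: 1 of 2 neighbours < 2, below threshold.
  Gus: 1 of 1 neighbours ≥ 1, becomes infected.
  Lee: 3 of 4 neighbours < 4, below threshold.
Round 4 — no new infections; cascade stops.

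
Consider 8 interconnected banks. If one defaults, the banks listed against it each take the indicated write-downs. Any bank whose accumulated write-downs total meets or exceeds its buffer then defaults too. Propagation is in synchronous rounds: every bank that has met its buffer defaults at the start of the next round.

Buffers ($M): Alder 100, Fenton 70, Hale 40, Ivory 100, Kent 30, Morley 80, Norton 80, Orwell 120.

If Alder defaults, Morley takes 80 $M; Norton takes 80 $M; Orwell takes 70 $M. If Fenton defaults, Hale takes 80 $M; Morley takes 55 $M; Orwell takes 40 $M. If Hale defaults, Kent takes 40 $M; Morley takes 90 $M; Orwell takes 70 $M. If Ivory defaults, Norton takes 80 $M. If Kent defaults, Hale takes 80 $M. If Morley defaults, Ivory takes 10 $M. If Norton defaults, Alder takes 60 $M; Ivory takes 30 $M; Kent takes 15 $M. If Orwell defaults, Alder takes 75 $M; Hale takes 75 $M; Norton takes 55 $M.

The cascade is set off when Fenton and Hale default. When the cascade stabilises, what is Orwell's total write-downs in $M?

110

Round 1 — Fenton, Hale default (initial).
  Kent: +40 → 40 ≥ 30
  Morley: +55+90 → 145 ≥ 80
  Orwell: +40+70 → 110 < 120
Round 2 — Kent, Morley default.
  Ivory: +10 → 10 < 100
No further defaults.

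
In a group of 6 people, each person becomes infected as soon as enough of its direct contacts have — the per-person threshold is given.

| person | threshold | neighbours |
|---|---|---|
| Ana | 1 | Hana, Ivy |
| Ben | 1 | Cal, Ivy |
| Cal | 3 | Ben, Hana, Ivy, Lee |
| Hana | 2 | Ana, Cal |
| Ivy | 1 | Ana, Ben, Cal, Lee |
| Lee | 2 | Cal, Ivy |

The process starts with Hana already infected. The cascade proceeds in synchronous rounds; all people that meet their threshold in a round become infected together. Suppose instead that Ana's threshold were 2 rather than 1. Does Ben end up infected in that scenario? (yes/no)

With Ana's threshold at 2:
Round 1 — Hana becomes infected (initial).
Round 2 — no new infections; cascade stops.

no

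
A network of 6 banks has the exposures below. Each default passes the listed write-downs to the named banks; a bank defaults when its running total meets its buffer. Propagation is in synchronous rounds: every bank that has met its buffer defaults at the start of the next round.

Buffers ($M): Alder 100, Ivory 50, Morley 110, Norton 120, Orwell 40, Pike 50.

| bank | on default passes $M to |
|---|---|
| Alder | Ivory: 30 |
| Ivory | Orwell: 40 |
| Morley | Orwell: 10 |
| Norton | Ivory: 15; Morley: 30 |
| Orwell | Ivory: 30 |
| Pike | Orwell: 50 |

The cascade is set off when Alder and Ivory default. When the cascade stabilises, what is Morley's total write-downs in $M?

0

Round 1 — Alder, Ivory default (initial).
  Orwell: +40 → 40 ≥ 40
Round 2 — Orwell defaults.
No further defaults.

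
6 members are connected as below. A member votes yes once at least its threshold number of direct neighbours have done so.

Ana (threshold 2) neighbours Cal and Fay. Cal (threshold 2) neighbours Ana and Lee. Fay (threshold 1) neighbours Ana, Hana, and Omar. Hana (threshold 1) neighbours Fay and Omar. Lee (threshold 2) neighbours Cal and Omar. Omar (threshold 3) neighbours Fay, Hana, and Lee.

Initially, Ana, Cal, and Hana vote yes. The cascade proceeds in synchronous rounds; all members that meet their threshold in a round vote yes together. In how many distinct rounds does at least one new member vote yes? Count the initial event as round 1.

2

Round 1 — Ana, Cal, Hana vote yes (initial).
Round 2 — checking thresholds:
  Fay: 2 of 3 neighbours ≥ 1, votes yes.
  Lee: 1 of 2 neighbours < 2, not yet.
  Omar: 1 of 3 neighbours < 3, not yet.
Round 3 — no new yes votes; cascade stops.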